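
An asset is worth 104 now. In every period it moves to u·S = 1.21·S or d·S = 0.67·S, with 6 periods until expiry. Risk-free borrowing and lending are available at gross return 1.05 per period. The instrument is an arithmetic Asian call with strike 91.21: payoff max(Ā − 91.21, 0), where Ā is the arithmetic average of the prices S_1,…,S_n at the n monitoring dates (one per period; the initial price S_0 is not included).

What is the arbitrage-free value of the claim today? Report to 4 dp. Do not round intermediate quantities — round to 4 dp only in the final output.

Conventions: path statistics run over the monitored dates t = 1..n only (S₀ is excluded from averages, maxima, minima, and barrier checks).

Under the martingale measure an up-move has probability p* = 0.7037; value the claim as the probability-weighted average of per-path payoffs, discounted 6 periods at R = 1.05.
Enumerate all 2^6 = 64 price paths (U = up ×1.21, D = down ×0.67); each path with k up-moves has probability p*^k·(1−p*)^(6−k).
DDDDDD: Ā=32.0085, payoff=0.0000, prob=0.000677
UDDDDD: Ā=57.8064, payoff=0.0000, prob=0.001607
DUDDDD: Ā=48.4464, payoff=0.0000, prob=0.001607
UUDDDD: Ā=87.4928, payoff=0.0000, prob=0.003817
DDUDDD: Ā=42.1752, payoff=0.0000, prob=0.001607
UDUDDD: Ā=76.1672, payoff=0.0000, prob=0.003817
DUUDDD: Ā=66.8072, payoff=0.0000, prob=0.003817
UUUDDD: Ā=120.6518, payoff=29.4418, prob=0.009065
DDDUDD: Ā=37.9735, payoff=0.0000, prob=0.001607
UDDUDD: Ā=68.5790, payoff=0.0000, prob=0.003817
DUDUDD: Ā=59.2190, payoff=0.0000, prob=0.003817
UUDUDD: Ā=106.9478, payoff=15.7378, prob=0.009065
DDUUDD: Ā=52.9478, payoff=0.0000, prob=0.003817
UDUUDD: Ā=95.6222, payoff=4.4122, prob=0.009065
DUUUDD: Ā=86.2622, payoff=0.0000, prob=0.009065
UUUUDD: Ā=155.7870, payoff=64.5770, prob=0.021528
DDDDUD: Ā=35.1584, payoff=0.0000, prob=0.001607
UDDDUD: Ā=63.4950, payoff=0.0000, prob=0.003817
DUDDUD: Ā=54.1350, payoff=0.0000, prob=0.003817
UUDDUD: Ā=97.7662, payoff=6.5562, prob=0.009065
DDUDUD: Ā=47.8638, payoff=0.0000, prob=0.003817
UDUDUD: Ā=86.4406, payoff=0.0000, prob=0.009065
DUUDUD: Ā=77.0806, payoff=0.0000, prob=0.009065
UUUDUD: Ā=139.2052, payoff=47.9952, prob=0.021528
DDDUUD: Ā=43.6621, payoff=0.0000, prob=0.003817
UDDUUD: Ā=78.8524, payoff=0.0000, prob=0.009065
DUDUUD: Ā=69.4924, payoff=0.0000, prob=0.009065
UUDUUD: Ā=125.5012, payoff=34.2912, prob=0.021528
DDUUUD: Ā=63.2212, payoff=0.0000, prob=0.009065
UDUUUD: Ā=114.1756, payoff=22.9656, prob=0.021528
DUUUUD: Ā=104.8156, payoff=13.6056, prob=0.021528
UUUUUD: Ā=189.2939, payoff=98.0839, prob=0.051130
DDDDDU: Ā=33.2722, payoff=0.0000, prob=0.001607
UDDDDU: Ā=60.0887, payoff=0.0000, prob=0.003817
DUDDDU: Ā=50.7287, payoff=0.0000, prob=0.003817
UUDDDU: Ā=91.6144, payoff=0.4044, prob=0.009065
DDUDDU: Ā=44.4575, payoff=0.0000, prob=0.003817
UDUDDU: Ā=80.2888, payoff=0.0000, prob=0.009065
DUUDDU: Ā=70.9288, payoff=0.0000, prob=0.009065
UUUDDU: Ā=128.0954, payoff=36.8854, prob=0.021528
DDDUDU: Ā=40.2558, payoff=0.0000, prob=0.003817
UDDUDU: Ā=72.7007, payoff=0.0000, prob=0.009065
DUDUDU: Ā=63.3407, payoff=0.0000, prob=0.009065
UUDUDU: Ā=114.3914, payoff=23.1814, prob=0.021528
DDUUDU: Ā=57.0695, payoff=0.0000, prob=0.009065
UDUUDU: Ā=103.0658, payoff=11.8558, prob=0.021528
DUUUDU: Ā=93.7058, payoff=2.4958, prob=0.021528
UUUUDU: Ā=169.2299, payoff=78.0199, prob=0.051130
DDDDUU: Ā=37.4406, payoff=0.0000, prob=0.003817
UDDDUU: Ā=67.6166, payoff=0.0000, prob=0.009065
DUDDUU: Ā=58.2566, payoff=0.0000, prob=0.009065
UUDDUU: Ā=105.2097, payoff=13.9997, prob=0.021528
DDUDUU: Ā=51.9854, payoff=0.0000, prob=0.009065
UDUDUU: Ā=93.8841, payoff=2.6741, prob=0.021528
DUUDUU: Ā=84.5241, payoff=0.0000, prob=0.021528
UUUDUU: Ā=152.6481, payoff=61.4381, prob=0.051130
DDDUUU: Ā=47.7837, payoff=0.0000, prob=0.009065
UDDUUU: Ā=86.2960, payoff=0.0000, prob=0.021528
DUDUUU: Ā=76.9360, payoff=0.0000, prob=0.021528
UUDUUU: Ā=138.9441, payoff=47.7341, prob=0.051130
DDUUUU: Ā=70.6648, payoff=0.0000, prob=0.021528
UDUUUU: Ā=127.6185, payoff=36.4085, prob=0.051130
DUUUUU: Ā=118.2585, payoff=27.0485, prob=0.051130
UUUUUU: Ā=213.5713, payoff=122.3613, prob=0.121434
Price = Σ prob·payoff / R^6 = 39.112220 / 1.340096 = 29.1861

price = 29.1861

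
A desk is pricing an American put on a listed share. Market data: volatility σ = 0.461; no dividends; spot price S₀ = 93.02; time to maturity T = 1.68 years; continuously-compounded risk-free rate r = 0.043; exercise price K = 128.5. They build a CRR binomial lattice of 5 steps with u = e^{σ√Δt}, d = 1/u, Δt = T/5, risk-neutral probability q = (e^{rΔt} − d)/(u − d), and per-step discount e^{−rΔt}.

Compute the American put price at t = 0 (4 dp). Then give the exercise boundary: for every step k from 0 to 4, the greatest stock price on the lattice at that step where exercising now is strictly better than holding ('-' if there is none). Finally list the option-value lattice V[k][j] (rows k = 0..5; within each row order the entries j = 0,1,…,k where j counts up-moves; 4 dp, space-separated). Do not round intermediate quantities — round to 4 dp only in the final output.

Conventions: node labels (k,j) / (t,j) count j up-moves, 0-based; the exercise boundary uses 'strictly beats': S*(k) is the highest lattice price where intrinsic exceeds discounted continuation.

params: Δt=0.33600 u=1.30633 d=0.76550 q=0.46050 e^(-rΔt)=0.98566
t_5 payoffs: 104.0481 86.7729 57.2928 6.9853 0.0000 0.0000
t_4: node(4,0) S=31.9423 payoff=96.5577 vs cont=94.7145 → 96.5577 [stop]  node(4,1) S=54.5094 payoff=73.9906 vs cont=72.1474 → 73.9906 [stop]  node(4,2) S=93.0200 payoff=35.4800 vs cont=33.6368 → 35.4800 [stop]  node(4,3) S=158.7382 payoff=0.0000 vs cont=3.7145 → 3.7145 [wait]  node(4,4) S=270.8861 payoff=0.0000 vs cont=0.0000 → 0.0000 [wait]  ⇒ S*(4)=93.0200
t_3: node(3,0) S=41.7271 payoff=86.7729 vs cont=84.9296 → 86.7729 [stop]  node(3,1) S=71.2072 payoff=57.2928 vs cont=55.4496 → 57.2928 [stop]  node(3,2) S=121.5147 payoff=6.9853 vs cont=20.5529 → 20.5529 [wait]  node(3,3) S=207.3644 payoff=0.0000 vs cont=1.9752 → 1.9752 [wait]  ⇒ S*(3)=71.2072
t_2: node(2,0) S=54.5094 payoff=73.9906 vs cont=72.1474 → 73.9906 [stop]  node(2,1) S=93.0200 payoff=35.4800 vs cont=39.7950 → 39.7950 [wait]  node(2,2) S=158.7382 payoff=0.0000 vs cont=11.8258 → 11.8258 [wait]  ⇒ S*(2)=54.5094
t_1: node(1,0) S=71.2072 payoff=57.2928 vs cont=57.4082 → 57.4082 [wait]  node(1,1) S=121.5147 payoff=6.9853 vs cont=26.5292 → 26.5292 [wait]  ⇒ S*(1)=-
t_0: node(0,0) S=93.0200 payoff=35.4800 vs cont=42.5690 → 42.5690 [wait]  ⇒ S*(0)=-

price = 42.5690
boundary = - - 54.5094 71.2072 93.0200
tree:
42.5690
57.4082 26.5292
73.9906 39.7950 11.8258
86.7729 57.2928 20.5529 1.9752
96.5577 73.9906 35.4800 3.7145 0.0000
104.0481 86.7729 57.2928 6.9853 0.0000 0.0000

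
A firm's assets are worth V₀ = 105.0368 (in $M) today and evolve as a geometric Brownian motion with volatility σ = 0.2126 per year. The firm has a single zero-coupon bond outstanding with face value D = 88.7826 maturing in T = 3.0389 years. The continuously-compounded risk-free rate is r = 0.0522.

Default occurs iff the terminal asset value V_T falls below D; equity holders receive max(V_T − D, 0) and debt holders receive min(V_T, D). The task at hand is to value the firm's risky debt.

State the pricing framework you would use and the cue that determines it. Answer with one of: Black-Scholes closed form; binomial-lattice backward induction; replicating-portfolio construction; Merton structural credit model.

Key observation: a levered firm with one bullet debt due at 3.0389 years is the canonical structural-credit setup: equity is a call on the firm's assets struck at the face value.

framework: Merton structural credit model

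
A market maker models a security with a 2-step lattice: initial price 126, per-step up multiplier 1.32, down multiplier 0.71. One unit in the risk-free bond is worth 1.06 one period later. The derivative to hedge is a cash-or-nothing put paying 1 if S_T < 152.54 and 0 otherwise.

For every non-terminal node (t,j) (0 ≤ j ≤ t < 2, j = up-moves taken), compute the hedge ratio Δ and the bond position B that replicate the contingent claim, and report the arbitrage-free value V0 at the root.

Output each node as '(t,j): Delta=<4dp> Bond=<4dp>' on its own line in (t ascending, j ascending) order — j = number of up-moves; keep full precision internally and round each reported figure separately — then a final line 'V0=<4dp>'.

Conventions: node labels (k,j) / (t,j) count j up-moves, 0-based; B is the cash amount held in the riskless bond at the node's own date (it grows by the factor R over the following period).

The replicating-portfolio and risk-neutral prices coincide; use p* = (1.06−0.71)/(1.32−0.71) = 0.5738 for the latter.
Payoffs at expiry: V(2,0)=1.0000, V(2,1)=1.0000, V(2,2)=0.0000
  t=1,j=0: stock 89.4600 → up 118.0872 (V=1.0000), down 63.5166 (V=1.0000). Price 0.9434; hedge Δ=0.0000, bond B=0.9434.
  t=1,j=1: stock 166.3200 → up 219.5424 (V=0.0000), down 118.0872 (V=1.0000). Price 0.4021; hedge Δ=-0.0099, bond B=2.0414.
  t=0,j=0: stock 126.0000 → up 166.3200 (V=0.4021), down 89.4600 (V=0.9434). Price 0.5970; hedge Δ=-0.0070, bond B=1.4844.
As a check, the time-0 holding Δ(0,0)·S0 + B(0,0) comes to 0.5970 — exactly V0.

(0,0): Delta=-0.0070 Bond=1.4844
(1,0): Delta=0.0000 Bond=0.9434
(1,1): Delta=-0.0099 Bond=2.0414
V0=0.5970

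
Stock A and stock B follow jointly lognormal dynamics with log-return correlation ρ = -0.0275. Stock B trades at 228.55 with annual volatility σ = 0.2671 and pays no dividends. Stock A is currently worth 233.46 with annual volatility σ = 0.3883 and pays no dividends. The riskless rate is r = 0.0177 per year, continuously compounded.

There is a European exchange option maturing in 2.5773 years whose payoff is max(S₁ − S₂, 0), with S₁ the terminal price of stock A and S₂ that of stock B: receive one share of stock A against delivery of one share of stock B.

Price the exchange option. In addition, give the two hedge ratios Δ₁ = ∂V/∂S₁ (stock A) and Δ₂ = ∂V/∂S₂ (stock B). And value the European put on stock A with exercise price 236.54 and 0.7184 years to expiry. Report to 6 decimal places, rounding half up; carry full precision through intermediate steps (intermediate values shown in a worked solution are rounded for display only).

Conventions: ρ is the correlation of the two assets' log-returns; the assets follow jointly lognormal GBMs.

σ_eff = √(σ₁² + σ₂² − 2ρσ₁σ₂) = √(0.3883² + 0.2671² − 2·-0.0275·0.3883·0.2671) = 0.477309
d₁ = (ln(S₁/S₂) + (q₂ − q₁ + σ_eff²/2)T) / (σ_eff√T) = (ln(233.46/228.55) + (0.0 − 0.0 + 0.113912)·2.5773) / 0.766270 = 0.410874
d₂ = d₁ − σ_eff√T = 0.410874 − 0.766270 = -0.355396
N(d₁) = 0.659418,  N(d₂) = 0.361147
V = S₁·e^{−q₁T}·N(d₁) − S₂·e^{−q₂T}·N(d₂) = 153.947642 − 82.540044 = 71.407598
Δ₁ = e^{−q₁T}·N(d₁) = 0.659418;  Δ₂ = −e^{−q₂T}·N(d₂) = -0.361147
[vanilla: stock A put K=236.54]
σ√T = 0.3883·√0.7184 = 0.329117
d₁ = (ln(S/K) + (r+σ²/2)T) / (σ√T) = (ln(233.46/236.54) + (0.0177+0.3883²/2)·0.7184) / 0.329117 = (-0.013107 + 0.066875) / 0.329117 = 0.163371
d₂ = d₁ − σ√T = 0.163371 − 0.329117 = -0.165746
e^{−rT} = 0.987365
N(−d₁) = 0.435113,  N(−d₂) = 0.565822
price = K·e^{−rT}·N(−d₂) − S·N(−d₁) = 132.148377 − 101.581530 = 30.566847

exchange price = 71.407598
Δ1 = 0.659418
Δ2 = -0.361147
price(stock A put K=236.54) = 30.566847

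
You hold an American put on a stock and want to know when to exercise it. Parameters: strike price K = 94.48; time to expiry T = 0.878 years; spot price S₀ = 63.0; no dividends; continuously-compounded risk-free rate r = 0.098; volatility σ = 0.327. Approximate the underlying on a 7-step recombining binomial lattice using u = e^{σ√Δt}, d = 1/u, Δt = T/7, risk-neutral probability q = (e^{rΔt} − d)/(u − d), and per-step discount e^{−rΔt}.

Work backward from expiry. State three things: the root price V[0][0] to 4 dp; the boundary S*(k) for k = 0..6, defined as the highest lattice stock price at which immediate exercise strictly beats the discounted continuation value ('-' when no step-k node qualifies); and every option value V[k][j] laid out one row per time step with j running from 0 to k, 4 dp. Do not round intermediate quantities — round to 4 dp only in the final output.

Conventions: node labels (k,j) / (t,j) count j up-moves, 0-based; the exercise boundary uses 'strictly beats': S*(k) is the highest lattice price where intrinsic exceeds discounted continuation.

price = 31.4800
boundary = 63.0000 70.7353 63.0000 70.7353 63.0000 70.7353 79.4204
tree:
31.4800
38.3694 23.7447
44.5054 31.4800 16.1429
49.9704 38.3694 23.7447 9.6281
54.8378 44.5054 31.4800 15.4898 4.5381
59.1729 49.9704 38.3694 23.7447 8.3672 1.1717
63.0339 54.8378 44.5054 31.4800 15.0596 2.4940 0.0000
66.4727 59.1729 49.9704 38.3694 23.7447 5.3082 0.0000 0.0000

params: Δt=0.12543 u=1.12278 d=0.89064 q=0.52436 e^(-rΔt)=0.98778
t_7 payoffs: 66.4727 59.1729 49.9704 38.3694 23.7447 5.3082 0.0000 0.0000
t_6: node(6,0) S=31.4461 payoff=63.0339 vs cont=61.8797 → 63.0339 [stop]  node(6,1) S=39.6422 payoff=54.8378 vs cont=53.6835 → 54.8378 [stop]  node(6,2) S=49.9746 payoff=44.5054 vs cont=43.3512 → 44.5054 [stop]  node(6,3) S=63.0000 payoff=31.4800 vs cont=30.3258 → 31.4800 [stop]  node(6,4) S=79.4204 payoff=15.0596 vs cont=13.9054 → 15.0596 [stop]  node(6,5) S=100.1205 payoff=0.0000 vs cont=2.4940 → 2.4940 [wait]  node(6,6) S=126.2160 payoff=0.0000 vs cont=0.0000 → 0.0000 [wait]  ⇒ S*(6)=79.4204
t_5: node(5,0) S=35.3071 payoff=59.1729 vs cont=58.0186 → 59.1729 [stop]  node(5,1) S=44.5096 payoff=49.9704 vs cont=48.8162 → 49.9704 [stop]  node(5,2) S=56.1106 payoff=38.3694 vs cont=37.2152 → 38.3694 [stop]  node(5,3) S=70.7353 payoff=23.7447 vs cont=22.5905 → 23.7447 [stop]  node(5,4) S=89.1718 payoff=5.3082 vs cont=8.3672 → 8.3672 [wait]  node(5,5) S=112.4136 payoff=0.0000 vs cont=1.1717 → 1.1717 [wait]  ⇒ S*(5)=70.7353
t_4: node(4,0) S=39.6422 payoff=54.8378 vs cont=53.6835 → 54.8378 [stop]  node(4,1) S=49.9746 payoff=44.5054 vs cont=43.3512 → 44.5054 [stop]  node(4,2) S=63.0000 payoff=31.4800 vs cont=30.3258 → 31.4800 [stop]  node(4,3) S=79.4204 payoff=15.0596 vs cont=15.4898 → 15.4898 [wait]  node(4,4) S=100.1205 payoff=0.0000 vs cont=4.5381 → 4.5381 [wait]  ⇒ S*(4)=63.0000
t_3: node(3,0) S=44.5096 payoff=49.9704 vs cont=48.8162 → 49.9704 [stop]  node(3,1) S=56.1106 payoff=38.3694 vs cont=37.2152 → 38.3694 [stop]  node(3,2) S=70.7353 payoff=23.7447 vs cont=22.8133 → 23.7447 [stop]  node(3,3) S=89.1718 payoff=5.3082 vs cont=9.6281 → 9.6281 [wait]  ⇒ S*(3)=70.7353
t_2: node(2,0) S=49.9746 payoff=44.5054 vs cont=43.3512 → 44.5054 [stop]  node(2,1) S=63.0000 payoff=31.4800 vs cont=30.3258 → 31.4800 [stop]  node(2,2) S=79.4204 payoff=15.0596 vs cont=16.1429 → 16.1429 [wait]  ⇒ S*(2)=63.0000
t_1: node(1,0) S=56.1106 payoff=38.3694 vs cont=37.2152 → 38.3694 [stop]  node(1,1) S=70.7353 payoff=23.7447 vs cont=23.1515 → 23.7447 [stop]  ⇒ S*(1)=70.7353
t_0: node(0,0) S=63.0000 payoff=31.4800 vs cont=30.3258 → 31.4800 [stop]  ⇒ S*(0)=63.0000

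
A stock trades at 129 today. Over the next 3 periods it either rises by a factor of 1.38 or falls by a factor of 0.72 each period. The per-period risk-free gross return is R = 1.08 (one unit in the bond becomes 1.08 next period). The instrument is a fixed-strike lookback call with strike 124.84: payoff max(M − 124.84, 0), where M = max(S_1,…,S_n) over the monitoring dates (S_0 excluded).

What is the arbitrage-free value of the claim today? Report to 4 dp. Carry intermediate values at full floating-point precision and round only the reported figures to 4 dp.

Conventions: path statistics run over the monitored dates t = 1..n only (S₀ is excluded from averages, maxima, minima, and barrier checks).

price = 56.9156

Risk-neutral up-probability p* = (R−d)/(u−d) = (1.08−0.72)/(1.38−0.72) = 0.5455; the claim prices as the p*-weighted sum of path payoffs discounted by R^3.
Enumerate all 2^3 = 8 price paths (U = up ×1.38, D = down ×0.72); each path with k up-moves has probability p*^k·(1−p*)^(3−k).
DDD: M=92.8800, payoff=0.0000, prob=0.093914
UDD: M=178.0200, payoff=53.1800, prob=0.112697
DUD: M=128.1744, payoff=3.3344, prob=0.112697
UUD: M=245.6676, payoff=120.8276, prob=0.135237
DDU: M=92.8800, payoff=0.0000, prob=0.112697
UDU: M=178.0200, payoff=53.1800, prob=0.135237
DUU: M=176.8807, payoff=52.0407, prob=0.135237
UUU: M=339.0213, payoff=214.1813, prob=0.162284
Price = Σ prob·payoff / R^3 = 71.697226 / 1.259712 = 56.9156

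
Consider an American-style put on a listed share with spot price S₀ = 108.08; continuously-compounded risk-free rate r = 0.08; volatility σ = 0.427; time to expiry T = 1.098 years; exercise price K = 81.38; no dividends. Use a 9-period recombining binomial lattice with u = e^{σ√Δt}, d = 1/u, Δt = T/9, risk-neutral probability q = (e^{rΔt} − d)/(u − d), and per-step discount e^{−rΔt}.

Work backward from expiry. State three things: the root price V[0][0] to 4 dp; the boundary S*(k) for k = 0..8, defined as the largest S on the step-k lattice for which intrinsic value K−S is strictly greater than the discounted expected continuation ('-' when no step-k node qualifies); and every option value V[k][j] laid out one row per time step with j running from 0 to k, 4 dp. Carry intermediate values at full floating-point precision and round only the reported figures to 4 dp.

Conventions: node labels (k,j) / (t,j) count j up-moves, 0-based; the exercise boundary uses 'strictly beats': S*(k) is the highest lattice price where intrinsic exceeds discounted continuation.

Δt=0.12200, u=1.16084, d=0.86144, q=0.49554, disc=e^(-rΔt)=0.99029
k=9 terminal: V=max(K-S,0) → 53.1448 43.3316 30.1078 12.2881 0.0000 0.0000 0.0000 0.0000 0.0000 0.0000
k=8: j=0 S=32.7766 intr=48.6034 cont=47.8130 V=48.6034[EX]; j=1 S=44.1681 intr=37.2119 cont=36.4215 V=37.2119[EX]; j=2 S=59.5188 intr=21.8612 cont=21.0708 V=21.8612[EX]; j=3 S=80.2047 intr=1.1753 cont=6.1386 V=6.1386[hold]; j=4 S=108.0800 intr=0.0000 cont=0.0000 V=0.0000[hold]; j=5 S=145.6434 intr=0.0000 cont=0.0000 V=0.0000[hold]; j=6 S=196.2620 intr=0.0000 cont=0.0000 V=0.0000[hold]; j=7 S=264.4732 intr=0.0000 cont=0.0000 V=0.0000[hold]; j=8 S=356.3913 intr=0.0000 cont=0.0000 V=0.0000[hold]  S*(8)=59.5188
k=7: j=0 S=38.0484 intr=43.3316 cont=42.5412 V=43.3316[EX]; j=1 S=51.2722 intr=30.1078 cont=29.3174 V=30.1078[EX]; j=2 S=69.0919 intr=12.2881 cont=13.9333 V=13.9333[hold]; j=3 S=93.1049 intr=0.0000 cont=3.0666 V=3.0666[hold]; j=4 S=125.4637 intr=0.0000 cont=0.0000 V=0.0000[hold]; j=5 S=169.0688 intr=0.0000 cont=0.0000 V=0.0000[hold]; j=6 S=227.8290 intr=0.0000 cont=0.0000 V=0.0000[hold]; j=7 S=307.0113 intr=0.0000 cont=0.0000 V=0.0000[hold]  S*(7)=51.2722
k=6: j=0 S=44.1681 intr=37.2119 cont=36.4215 V=37.2119[EX]; j=1 S=59.5188 intr=21.8612 cont=21.8781 V=21.8781[hold]; j=2 S=80.2047 intr=1.1753 cont=8.4654 V=8.4654[hold]; j=3 S=108.0800 intr=0.0000 cont=1.5320 V=1.5320[hold]; j=4 S=145.6434 intr=0.0000 cont=0.0000 V=0.0000[hold]; j=5 S=196.2620 intr=0.0000 cont=0.0000 V=0.0000[hold]; j=6 S=264.4732 intr=0.0000 cont=0.0000 V=0.0000[hold]  S*(6)=44.1681
k=5: j=0 S=51.2722 intr=30.1078 cont=29.3257 V=30.1078[EX]; j=1 S=69.0919 intr=12.2881 cont=15.0836 V=15.0836[hold]; j=2 S=93.1049 intr=0.0000 cont=4.9807 V=4.9807[hold]; j=3 S=125.4637 intr=0.0000 cont=0.7653 V=0.7653[hold]; j=4 S=169.0688 intr=0.0000 cont=0.0000 V=0.0000[hold]; j=5 S=227.8290 intr=0.0000 cont=0.0000 V=0.0000[hold]  S*(5)=51.2722
k=4: j=0 S=59.5188 intr=21.8612 cont=22.4426 V=22.4426[hold]; j=1 S=80.2047 intr=1.1753 cont=9.9794 V=9.9794[hold]; j=2 S=108.0800 intr=0.0000 cont=2.8637 V=2.8637[hold]; j=3 S=145.6434 intr=0.0000 cont=0.3823 V=0.3823[hold]; j=4 S=196.2620 intr=0.0000 cont=0.0000 V=0.0000[hold]  S*(4)=-
k=3: j=0 S=69.0919 intr=12.2881 cont=16.1086 V=16.1086[hold]; j=1 S=93.1049 intr=0.0000 cont=6.3906 V=6.3906[hold]; j=2 S=125.4637 intr=0.0000 cont=1.6182 V=1.6182[hold]; j=3 S=169.0688 intr=0.0000 cont=0.1910 V=0.1910[hold]  S*(3)=-
k=2: j=0 S=80.2047 intr=1.1753 cont=11.1832 V=11.1832[hold]; j=1 S=108.0800 intr=0.0000 cont=3.9866 V=3.9866[hold]; j=2 S=145.6434 intr=0.0000 cont=0.9021 V=0.9021[hold]  S*(2)=-
k=1: j=0 S=93.1049 intr=0.0000 cont=7.5430 V=7.5430[hold]; j=1 S=125.4637 intr=0.0000 cont=2.4342 V=2.4342[hold]  S*(1)=-
k=0: j=0 S=108.0800 intr=0.0000 cont=4.9627 V=4.9627[hold]  S*(0)=-

price = 4.9627
boundary = - - - - - 51.2722 44.1681 51.2722 59.5188
tree:
4.9627
7.5430 2.4342
11.1832 3.9866 0.9021
16.1086 6.3906 1.6182 0.1910
22.4426 9.9794 2.8637 0.3823 0.0000
30.1078 15.0836 4.9807 0.7653 0.0000 0.0000
37.2119 21.8781 8.4654 1.5320 0.0000 0.0000 0.0000
43.3316 30.1078 13.9333 3.0666 0.0000 0.0000 0.0000 0.0000
48.6034 37.2119 21.8612 6.1386 0.0000 0.0000 0.0000 0.0000 0.0000
53.1448 43.3316 30.1078 12.2881 0.0000 0.0000 0.0000 0.0000 0.0000 0.0000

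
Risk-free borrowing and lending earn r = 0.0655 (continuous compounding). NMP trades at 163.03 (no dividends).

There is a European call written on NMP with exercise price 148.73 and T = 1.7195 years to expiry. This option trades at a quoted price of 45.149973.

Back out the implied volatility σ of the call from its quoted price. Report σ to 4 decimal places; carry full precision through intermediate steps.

At σ = 0.3597 the Black–Scholes value reproduces the quote:
σ√T = 0.3597·√1.7195 = 0.471674
d₁ = (ln(S/K) + (r+σ²/2)T) / (σ√T) = (ln(163.03/148.73) + (0.0655+0.3597²/2)·1.7195) / 0.471674 = (0.091802 + 0.223865) / 0.471674 = 0.669249
d₂ = d₁ − σ√T = 0.669249 − 0.471674 = 0.197575
e^{−rT} = 0.893484
N(d₁) = 0.748332,  N(d₂) = 0.578311
V = S·N(d₁) − K·e^{−rT}·N(d₂) = 122.000493 − 76.850519 = 45.149973 (equal to the quote); since ∂V/∂σ > 0 for all σ, the implied volatility is unique

sigma = 0.3597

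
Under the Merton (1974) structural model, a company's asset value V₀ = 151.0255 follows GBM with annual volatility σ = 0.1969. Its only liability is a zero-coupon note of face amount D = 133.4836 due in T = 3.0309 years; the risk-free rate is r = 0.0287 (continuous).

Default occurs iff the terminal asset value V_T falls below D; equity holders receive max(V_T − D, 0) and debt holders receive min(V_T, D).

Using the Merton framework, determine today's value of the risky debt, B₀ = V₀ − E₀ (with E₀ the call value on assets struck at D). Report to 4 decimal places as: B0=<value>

B0=114.7406

Work the structural quantities from V₀ = 151.0255 against face 133.4836:
d₁ = [ln(V₀/D) + (r + σ²/2)T] / (σ√T)
   = [ln(151.0255/133.4836) + (0.0287 + 0.5·0.1969²)·3.0309] / (0.1969·√3.0309)
   = [0.123470 + 0.145740] / 0.342793 = 0.785344
d₂ = d₁ − σ√T = 0.785344 − 0.342793 = 0.442552
N(d₁) = 0.783874,  N(d₂) = 0.670955,  e^(−rT) = 0.916689
E₀ = V₀·N(d₁) − D·e^(−rT)·N(d₂)
   = 151.0255·0.783874 − 133.4836·0.916689·0.670955 = 36.284941
B₀ = V₀ − E₀ = 151.0255 − 36.284941 = 114.740559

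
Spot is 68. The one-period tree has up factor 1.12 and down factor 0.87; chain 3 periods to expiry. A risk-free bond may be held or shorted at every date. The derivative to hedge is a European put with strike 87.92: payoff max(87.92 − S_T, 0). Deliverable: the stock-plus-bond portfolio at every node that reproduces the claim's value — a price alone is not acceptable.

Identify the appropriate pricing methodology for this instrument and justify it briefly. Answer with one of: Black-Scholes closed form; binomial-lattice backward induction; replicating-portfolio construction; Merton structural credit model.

framework: replicating-portfolio construction

Key observation: the deliverable is the dynamic trading strategy on the 3-step tree (spot 68, moves 1.12 and 0.87), so the valuation must go through the node-by-node replicating-portfolio solve.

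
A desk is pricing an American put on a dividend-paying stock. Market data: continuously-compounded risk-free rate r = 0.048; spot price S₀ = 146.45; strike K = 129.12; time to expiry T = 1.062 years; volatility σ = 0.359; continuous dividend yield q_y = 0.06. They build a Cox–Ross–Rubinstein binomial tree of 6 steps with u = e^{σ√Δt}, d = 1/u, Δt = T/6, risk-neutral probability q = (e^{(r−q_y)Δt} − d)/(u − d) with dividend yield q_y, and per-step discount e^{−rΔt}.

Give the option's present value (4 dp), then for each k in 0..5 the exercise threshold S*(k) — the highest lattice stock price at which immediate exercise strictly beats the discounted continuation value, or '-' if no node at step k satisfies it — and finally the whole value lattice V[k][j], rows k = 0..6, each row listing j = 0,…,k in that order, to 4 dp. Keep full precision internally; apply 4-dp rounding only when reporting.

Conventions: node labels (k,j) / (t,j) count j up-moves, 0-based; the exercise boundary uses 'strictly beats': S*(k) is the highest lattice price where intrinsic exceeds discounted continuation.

price = 13.3270
boundary = - - - - 80.0410 93.0908
tree:
13.3270
19.4356 6.2690
27.5234 10.1246 1.7740
37.5865 16.0008 3.2848 0.0000
49.0790 24.5427 6.0821 0.0000 0.0000
60.2994 36.0292 11.2616 0.0000 0.0000 0.0000
69.9469 49.0790 20.8518 0.0000 0.0000 0.0000 0.0000

Δt=0.17700, u=1.16304, d=0.85982, q=0.45532, disc=e^(-rΔt)=0.99154
k=6 terminal: V=max(K-S,0) → 69.9469 49.0790 20.8518 0.0000 0.0000 0.0000 0.0000
k=5: j=0 S=68.8206 intr=60.2994 cont=59.9341 V=60.2994[EX]; j=1 S=93.0908 intr=36.0292 cont=35.9202 V=36.0292[EX]; j=2 S=125.9201 intr=3.1999 cont=11.2616 V=11.2616[hold]; j=3 S=170.3270 intr=0.0000 cont=0.0000 V=0.0000[hold]; j=4 S=230.3944 intr=0.0000 cont=0.0000 V=0.0000[hold]; j=5 S=311.6451 intr=0.0000 cont=0.0000 V=0.0000[hold]  S*(5)=93.0908
k=4: j=0 S=80.0410 intr=49.0790 cont=48.8322 V=49.0790[EX]; j=1 S=108.2682 intr=20.8518 cont=24.5427 V=24.5427[hold]; j=2 S=146.4500 intr=0.0000 cont=6.0821 V=6.0821[hold]; j=3 S=198.0969 intr=0.0000 cont=0.0000 V=0.0000[hold]; j=4 S=267.9576 intr=0.0000 cont=0.0000 V=0.0000[hold]  S*(4)=80.0410
k=3: j=0 S=93.0908 intr=36.0292 cont=37.5865 V=37.5865[hold]; j=1 S=125.9201 intr=3.1999 cont=16.0008 V=16.0008[hold]; j=2 S=170.3270 intr=0.0000 cont=3.2848 V=3.2848[hold]; j=3 S=230.3944 intr=0.0000 cont=0.0000 V=0.0000[hold]  S*(3)=-
k=2: j=0 S=108.2682 intr=20.8518 cont=27.5234 V=27.5234[hold]; j=1 S=146.4500 intr=0.0000 cont=10.1246 V=10.1246[hold]; j=2 S=198.0969 intr=0.0000 cont=1.7740 V=1.7740[hold]  S*(2)=-
k=1: j=0 S=125.9201 intr=3.1999 cont=19.4356 V=19.4356[hold]; j=1 S=170.3270 intr=0.0000 cont=6.2690 V=6.2690[hold]  S*(1)=-
k=0: j=0 S=146.4500 intr=0.0000 cont=13.3270 V=13.3270[hold]  S*(0)=-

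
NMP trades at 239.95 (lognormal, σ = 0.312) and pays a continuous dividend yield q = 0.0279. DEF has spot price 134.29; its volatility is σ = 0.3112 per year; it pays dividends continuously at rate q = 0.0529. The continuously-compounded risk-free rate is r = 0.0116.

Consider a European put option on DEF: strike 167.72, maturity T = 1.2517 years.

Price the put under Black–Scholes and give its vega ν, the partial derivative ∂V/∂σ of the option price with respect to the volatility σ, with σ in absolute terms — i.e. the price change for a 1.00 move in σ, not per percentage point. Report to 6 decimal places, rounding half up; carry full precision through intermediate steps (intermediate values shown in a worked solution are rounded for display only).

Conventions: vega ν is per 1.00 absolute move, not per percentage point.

σ√T = 0.3112·√1.2517 = 0.348169
d₁ = (ln(S/K) + (r−q+σ²/2)T) / (σ√T) = (ln(134.29/167.72) + (0.0116−0.0529+0.3112²/2)·1.2517) / 0.348169 = (-0.222294 + 0.008916) / 0.348169 = -0.612860
d₂ = d₁ − σ√T = -0.612860 − 0.348169 = -0.961029
e^{−rT} = 0.985585
e^{−qT} = 0.935930
N(−d₁) = 0.730016,  N(−d₂) = 0.831731
Put price V = K·e^{−rT}·N(−d₂) − S·e^{−qT}·N(−d₁) = 137.487121 − 91.752745 = 45.734376
φ(d₁) = (1/√(2π))·e^{−d₁²/2} = 0.330636
ν = S·e^{−qT}·φ(d₁)·√T = 46.492946

price = 45.734376
ν = 46.492946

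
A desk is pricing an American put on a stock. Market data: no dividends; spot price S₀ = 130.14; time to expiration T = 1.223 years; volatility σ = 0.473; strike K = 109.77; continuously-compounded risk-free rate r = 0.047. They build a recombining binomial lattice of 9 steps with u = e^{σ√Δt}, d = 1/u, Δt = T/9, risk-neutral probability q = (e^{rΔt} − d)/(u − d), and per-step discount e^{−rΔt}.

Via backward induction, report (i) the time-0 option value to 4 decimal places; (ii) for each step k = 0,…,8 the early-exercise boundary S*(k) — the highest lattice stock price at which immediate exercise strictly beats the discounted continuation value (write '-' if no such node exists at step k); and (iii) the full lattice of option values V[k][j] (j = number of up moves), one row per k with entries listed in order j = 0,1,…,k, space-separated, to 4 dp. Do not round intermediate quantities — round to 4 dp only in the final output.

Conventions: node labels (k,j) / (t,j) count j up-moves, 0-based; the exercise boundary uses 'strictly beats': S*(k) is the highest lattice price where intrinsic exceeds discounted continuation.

price = 13.0970
boundary = - - - - 64.7906 54.4236 64.7906 77.1324 91.8251
tree:
13.0970
18.6747 7.1039
25.8979 10.9367 2.9601
34.7723 16.4308 5.0070 0.7359
44.9794 23.9511 8.3340 1.3944 0.0175
55.3464 33.6173 13.5819 2.6415 0.0336 0.0000
64.0546 44.9794 21.5028 5.0035 0.0644 0.0000 0.0000
71.3694 55.3464 32.6376 9.4763 0.1235 0.0000 0.0000 0.0000
77.5138 64.0546 44.9794 17.9449 0.2366 0.0000 0.0000 0.0000 0.0000
82.6750 71.3694 55.3464 32.6376 0.4534 0.0000 0.0000 0.0000 0.0000 0.0000

Δt=0.13589  u=1.19049  d=0.83999  q=0.47480  discount=0.99363
step 9 (expiry): payoffs max(K−S,0) = 82.6750 71.3694 55.3464 32.6376 0.4534 0.0000 0.0000 0.0000 0.0000 0.0000
step 8: (k=8,j=0): S=32.2562, K−S=77.5138, hold=76.8149 ⇒ V=77.5138 exercise | (k=8,j=1): S=45.7154, K−S=64.0546, hold=63.3557 ⇒ V=64.0546 exercise | (k=8,j=2): S=64.7906, K−S=44.9794, hold=44.2805 ⇒ V=44.9794 exercise | (k=8,j=3): S=91.8251, K−S=17.9449, hold=17.2460 ⇒ V=17.9449 exercise | (k=8,j=4): S=130.1400, K−S=0.0000, hold=0.2366 ⇒ V=0.2366 continue | (k=8,j=5): S=184.4421, K−S=0.0000, hold=0.0000 ⇒ V=0.0000 continue | (k=8,j=6): S=261.4024, K−S=0.0000, hold=0.0000 ⇒ V=0.0000 continue | (k=8,j=7): S=370.4750, K−S=0.0000, hold=0.0000 ⇒ V=0.0000 continue | (k=8,j=8): S=525.0591, K−S=0.0000, hold=0.0000 ⇒ V=0.0000 continue  boundary S*=91.8251
step 7: (k=7,j=0): S=38.4006, K−S=71.3694, hold=70.6706 ⇒ V=71.3694 exercise | (k=7,j=1): S=54.4236, K−S=55.3464, hold=54.6475 ⇒ V=55.3464 exercise | (k=7,j=2): S=77.1324, K−S=32.6376, hold=31.9388 ⇒ V=32.6376 exercise | (k=7,j=3): S=109.3166, K−S=0.4534, hold=9.4763 ⇒ V=9.4763 continue | (k=7,j=4): S=154.9300, K−S=0.0000, hold=0.1235 ⇒ V=0.1235 continue | (k=7,j=5): S=219.5760, K−S=0.0000, hold=0.0000 ⇒ V=0.0000 continue | (k=7,j=6): S=311.1961, K−S=0.0000, hold=0.0000 ⇒ V=0.0000 continue | (k=7,j=7): S=441.0456, K−S=0.0000, hold=0.0000 ⇒ V=0.0000 continue  boundary S*=77.1324
step 6: (k=6,j=0): S=45.7154, K−S=64.0546, hold=63.3557 ⇒ V=64.0546 exercise | (k=6,j=1): S=64.7906, K−S=44.9794, hold=44.2805 ⇒ V=44.9794 exercise | (k=6,j=2): S=91.8251, K−S=17.9449, hold=21.5028 ⇒ V=21.5028 continue | (k=6,j=3): S=130.1400, K−S=0.0000, hold=5.0035 ⇒ V=5.0035 continue | (k=6,j=4): S=184.4421, K−S=0.0000, hold=0.0644 ⇒ V=0.0644 continue | (k=6,j=5): S=261.4024, K−S=0.0000, hold=0.0000 ⇒ V=0.0000 continue | (k=6,j=6): S=370.4750, K−S=0.0000, hold=0.0000 ⇒ V=0.0000 continue  boundary S*=64.7906
step 5: (k=5,j=0): S=54.4236, K−S=55.3464, hold=54.6475 ⇒ V=55.3464 exercise | (k=5,j=1): S=77.1324, K−S=32.6376, hold=33.6173 ⇒ V=33.6173 continue | (k=5,j=2): S=109.3166, K−S=0.4534, hold=13.5819 ⇒ V=13.5819 continue | (k=5,j=3): S=154.9300, K−S=0.0000, hold=2.6415 ⇒ V=2.6415 continue | (k=5,j=4): S=219.5760, K−S=0.0000, hold=0.0336 ⇒ V=0.0336 continue | (k=5,j=5): S=311.1961, K−S=0.0000, hold=0.0000 ⇒ V=0.0000 continue  boundary S*=54.4236
step 4: (k=4,j=0): S=64.7906, K−S=44.9794, hold=44.7428 ⇒ V=44.9794 exercise | (k=4,j=1): S=91.8251, K−S=17.9449, hold=23.9511 ⇒ V=23.9511 continue | (k=4,j=2): S=130.1400, K−S=0.0000, hold=8.3340 ⇒ V=8.3340 continue | (k=4,j=3): S=184.4421, K−S=0.0000, hold=1.3944 ⇒ V=1.3944 continue | (k=4,j=4): S=261.4024, K−S=0.0000, hold=0.0175 ⇒ V=0.0175 continue  boundary S*=64.7906
step 3: (k=3,j=0): S=77.1324, K−S=32.6376, hold=34.7723 ⇒ V=34.7723 continue | (k=3,j=1): S=109.3166, K−S=0.4534, hold=16.4308 ⇒ V=16.4308 continue | (k=3,j=2): S=154.9300, K−S=0.0000, hold=5.0070 ⇒ V=5.0070 continue | (k=3,j=3): S=219.5760, K−S=0.0000, hold=0.7359 ⇒ V=0.7359 continue  boundary S*=-
step 2: (k=2,j=0): S=91.8251, K−S=17.9449, hold=25.8979 ⇒ V=25.8979 continue | (k=2,j=1): S=130.1400, K−S=0.0000, hold=10.9367 ⇒ V=10.9367 continue | (k=2,j=2): S=184.4421, K−S=0.0000, hold=2.9601 ⇒ V=2.9601 continue  boundary S*=-
step 1: (k=1,j=0): S=109.3166, K−S=0.4534, hold=18.6747 ⇒ V=18.6747 continue | (k=1,j=1): S=154.9300, K−S=0.0000, hold=7.1039 ⇒ V=7.1039 continue  boundary S*=-
step 0: (k=0,j=0): S=130.1400, K−S=0.0000, hold=13.0970 ⇒ V=13.0970 continue  boundary S*=-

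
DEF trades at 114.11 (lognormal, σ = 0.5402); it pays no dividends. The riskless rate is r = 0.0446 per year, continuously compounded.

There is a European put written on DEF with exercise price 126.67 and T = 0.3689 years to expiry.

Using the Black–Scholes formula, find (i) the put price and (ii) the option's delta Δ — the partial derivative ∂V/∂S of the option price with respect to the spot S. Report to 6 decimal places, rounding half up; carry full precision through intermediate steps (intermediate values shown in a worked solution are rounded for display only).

price = 21.350000
Δ = -0.541441

σ√T = 0.5402·√0.3689 = 0.328102
d₁ = (ln(S/K) + (r+σ²/2)T) / (σ√T) = (ln(114.11/126.67) + (0.0446+0.5402²/2)·0.3689) / 0.328102 = (-0.104422 + 0.070278) / 0.328102 = -0.104065
d₂ = d₁ − σ√T = -0.104065 − 0.328102 = -0.432167
e^{−rT} = 0.983682
N(−d₁) = 0.541441,  N(−d₂) = 0.667190
Put price V = K·e^{−rT}·N(−d₂) − S·N(−d₁) = 83.133851 − 61.783851 = 21.350000
Δ = −N(−d₁) = -0.541441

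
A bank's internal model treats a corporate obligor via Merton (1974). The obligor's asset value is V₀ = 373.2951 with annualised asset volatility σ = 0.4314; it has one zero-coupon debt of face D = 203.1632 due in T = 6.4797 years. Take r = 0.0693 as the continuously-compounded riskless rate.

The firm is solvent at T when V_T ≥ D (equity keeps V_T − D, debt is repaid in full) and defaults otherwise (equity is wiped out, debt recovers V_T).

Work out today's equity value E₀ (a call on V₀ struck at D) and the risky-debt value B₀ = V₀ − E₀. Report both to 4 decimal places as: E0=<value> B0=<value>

E0=263.2850 B0=110.0101

Apply the equity-as-call identities (strike 203.1632, horizon 6.4797 years):
d₁ = [ln(V₀/D) + (r + σ²/2)T] / (σ√T)
   = [ln(373.2951/203.1632) + (0.0693 + 0.5·0.4314²)·6.4797] / (0.4314·√6.4797)
   = [0.608360 + 1.051999] / 1.098140 = 1.511974
d₂ = d₁ − σ√T = 1.511974 − 1.098140 = 0.413834
N(d₁) = 0.934730,  N(d₂) = 0.660502,  e^(−rT) = 0.638239
E₀ = V₀·N(d₁) − D·e^(−rT)·N(d₂)
   = 373.2951·0.934730 − 203.1632·0.638239·0.660502 = 263.284969
B₀ = V₀ − E₀ = 373.2951 − 263.284969 = 110.010131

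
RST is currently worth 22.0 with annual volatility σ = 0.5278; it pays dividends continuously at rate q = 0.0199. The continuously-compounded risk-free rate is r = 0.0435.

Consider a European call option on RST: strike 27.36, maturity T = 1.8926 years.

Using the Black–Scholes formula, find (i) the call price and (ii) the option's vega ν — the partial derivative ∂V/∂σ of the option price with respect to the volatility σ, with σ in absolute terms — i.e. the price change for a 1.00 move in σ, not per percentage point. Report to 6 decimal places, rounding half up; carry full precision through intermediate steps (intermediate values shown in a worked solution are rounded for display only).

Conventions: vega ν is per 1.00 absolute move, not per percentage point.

price = 4.745921
ν = 11.538559

σ√T = 0.5278·√1.8926 = 0.726104
d₁ = (ln(S/K) + (r−q+σ²/2)T) / (σ√T) = (ln(22.0/27.36) + (0.0435−0.0199+0.5278²/2)·1.8926) / 0.726104 = (-0.218040 + 0.308279) / 0.726104 = 0.124279
d₂ = d₁ − σ√T = 0.124279 − 0.726104 = -0.601825
e^{−rT} = 0.920970
e^{−qT} = 0.963038
N(d₁) = 0.549453,  N(d₂) = 0.273645
Call price V = S·e^{−qT}·N(d₁) − K·e^{−rT}·N(d₂) = 11.641160 − 6.895239 = 4.745921
φ(d₁) = (1/√(2π))·e^{−d₁²/2} = 0.395873
ν = S·e^{−qT}·φ(d₁)·√T = 11.538559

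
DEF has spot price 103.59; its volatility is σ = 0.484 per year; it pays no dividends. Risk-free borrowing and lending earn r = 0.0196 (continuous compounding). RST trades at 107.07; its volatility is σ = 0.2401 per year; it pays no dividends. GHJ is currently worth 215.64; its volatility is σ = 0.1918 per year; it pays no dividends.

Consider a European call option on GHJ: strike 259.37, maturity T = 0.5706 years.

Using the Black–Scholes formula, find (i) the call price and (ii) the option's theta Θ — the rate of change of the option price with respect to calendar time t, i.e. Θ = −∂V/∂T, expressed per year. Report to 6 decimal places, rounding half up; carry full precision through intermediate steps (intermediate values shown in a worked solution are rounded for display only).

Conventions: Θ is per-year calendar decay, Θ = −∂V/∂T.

σ√T = 0.1918·√0.5706 = 0.144882
d₁ = (ln(S/K) + (r+σ²/2)T) / (σ√T) = (ln(215.64/259.37) + (0.0196+0.1918²/2)·0.5706) / 0.144882 = (-0.184645 + 0.021679) / 0.144882 = -1.124819
d₂ = d₁ − σ√T = -1.124819 − 0.144882 = -1.269701
e^{−rT} = 0.988879
N(d₁) = 0.130333,  N(d₂) = 0.102096
Call price V = S·N(d₁) − K·e^{−rT}·N(d₂) = 28.104962 − 26.186009 = 1.918953
φ(d₁) = (1/√(2π))·e^{−d₁²/2} = 0.211920
Θ = −S·φ(d₁)·σ/(2√T) − r·K·e^{−rT}·N(d₂) = −5.801675 − 0.513246 = -6.314920

price = 1.918953
Θ = -6.314920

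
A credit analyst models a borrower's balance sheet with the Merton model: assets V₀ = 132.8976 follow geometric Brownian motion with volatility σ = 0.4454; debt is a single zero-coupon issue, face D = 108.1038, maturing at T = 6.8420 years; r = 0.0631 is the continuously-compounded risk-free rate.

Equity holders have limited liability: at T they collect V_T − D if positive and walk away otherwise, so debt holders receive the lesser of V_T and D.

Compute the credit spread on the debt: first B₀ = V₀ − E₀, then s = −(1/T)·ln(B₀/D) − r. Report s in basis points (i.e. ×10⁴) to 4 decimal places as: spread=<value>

Work the structural quantities from V₀ = 132.8976 against face 108.1038:
d₁ = [ln(V₀/D) + (r + σ²/2)T] / (σ√T)
   = [ln(132.8976/108.1038) + (0.0631 + 0.5·0.4454²)·6.8420] / (0.4454·√6.8420)
   = [0.206487 + 1.110392] / 1.165042 = 1.130327
d₂ = d₁ − σ√T = 1.130327 − 1.165042 = -0.034715
N(d₁) = 0.870831,  N(d₂) = 0.486153,  e^(−rT) = 0.649385
E₀ = V₀·N(d₁) − D·e^(−rT)·N(d₂)
   = 132.8976·0.870831 − 108.1038·0.649385·0.486153 = 81.602900
B₀ = V₀ − E₀ = 132.8976 − 81.602900 = 51.294700
spread = −(1/T)·ln(B₀/D) − r = −(1/6.8420)·ln(51.294700/108.1038) − 0.0631 = 0.04586002
in basis points: 0.04586002 × 10⁴ = 458.6002 bp

spread=458.6002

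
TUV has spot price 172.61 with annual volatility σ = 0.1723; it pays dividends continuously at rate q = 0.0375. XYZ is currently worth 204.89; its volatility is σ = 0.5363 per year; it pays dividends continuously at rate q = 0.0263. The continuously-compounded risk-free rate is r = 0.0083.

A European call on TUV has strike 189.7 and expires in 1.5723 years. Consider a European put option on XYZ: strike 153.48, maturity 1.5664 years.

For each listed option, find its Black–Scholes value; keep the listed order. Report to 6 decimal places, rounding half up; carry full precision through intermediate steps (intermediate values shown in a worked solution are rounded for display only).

[TUV call K=189.7]
σ√T = 0.1723·√1.5723 = 0.216049
d₁ = (ln(S/K) + (r−q+σ²/2)T) / (σ√T) = (ln(172.61/189.7) + (0.0083−0.0375+0.1723²/2)·1.5723) / 0.216049 = (-0.094409 − 0.022572) / 0.216049 = -0.541458
d₂ = d₁ − σ√T = -0.541458 − 0.216049 = -0.757507
e^{−rT} = 0.987035
e^{−qT} = 0.942743
N(d₁) = 0.294096,  N(d₂) = 0.224373
price = S·e^{−qT}·N(d₁) − K·e^{−rT}·N(d₂) = 47.857330 − 42.011703 = 5.845627
[XYZ put K=153.48]
σ√T = 0.5363·√1.5664 = 0.671211
d₁ = (ln(S/K) + (r−q+σ²/2)T) / (σ√T) = (ln(204.89/153.48) + (0.0083−0.0263+0.5363²/2)·1.5664) / 0.671211 = (0.288903 + 0.197067) / 0.671211 = 0.724020
d₂ = d₁ − σ√T = 0.724020 − 0.671211 = 0.052808
e^{−rT} = 0.987083
e^{−qT} = 0.959641
N(−d₁) = 0.234527,  N(−d₂) = 0.478942
price = K·e^{−rT}·N(−d₂) − S·e^{−qT}·N(−d₁) = 72.558558 − 46.112857 = 26.445701

price(TUV call K=189.7) = 5.845627
price(XYZ put K=153.48) = 26.445701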